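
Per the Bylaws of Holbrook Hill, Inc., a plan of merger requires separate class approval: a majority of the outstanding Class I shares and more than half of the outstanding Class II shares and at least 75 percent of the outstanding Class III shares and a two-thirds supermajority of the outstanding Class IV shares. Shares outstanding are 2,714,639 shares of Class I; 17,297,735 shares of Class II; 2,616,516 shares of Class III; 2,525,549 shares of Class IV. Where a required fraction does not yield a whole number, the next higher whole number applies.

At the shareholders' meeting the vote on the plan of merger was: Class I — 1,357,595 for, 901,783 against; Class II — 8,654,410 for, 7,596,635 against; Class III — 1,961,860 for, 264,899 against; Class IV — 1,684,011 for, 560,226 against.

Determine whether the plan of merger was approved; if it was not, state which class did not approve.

Not approved — the Class III shares did not give the required vote.

Class I: a majority of 2714639 is 1357320; 1,357,320 required, 1,357,595 in favor — approved.
Class II: a majority of 17297735 is 8648868; 8,648,868 required, 8,654,410 in favor — approved.
Class III: 3/4 of 2616516 = 1962387; 1,962,387 required, 1,961,860 in favor — not approved.
Class IV: 2/3 of 2525549 = 1683699.33, rounded up to 1683700; 1,683,700 required, 1,684,011 in favor — approved.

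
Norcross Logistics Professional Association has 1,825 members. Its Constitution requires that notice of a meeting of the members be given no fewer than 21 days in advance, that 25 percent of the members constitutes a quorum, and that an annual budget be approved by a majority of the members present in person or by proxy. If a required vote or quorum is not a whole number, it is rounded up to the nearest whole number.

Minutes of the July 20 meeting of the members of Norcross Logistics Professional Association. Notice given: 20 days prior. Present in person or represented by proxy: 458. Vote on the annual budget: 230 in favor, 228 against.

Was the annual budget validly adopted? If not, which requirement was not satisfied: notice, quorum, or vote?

Invalid — notice requirement not satisfied.

Notice: 20 days given; 21 required. Not satisfied.
Quorum: 25% of 1,825 = 456.25, rounded up to 457; 458 present. Satisfied.
Vote: requires a majority of those present (458); a majority of 458 is 230, so 230 needed; 230 in favor. Satisfied.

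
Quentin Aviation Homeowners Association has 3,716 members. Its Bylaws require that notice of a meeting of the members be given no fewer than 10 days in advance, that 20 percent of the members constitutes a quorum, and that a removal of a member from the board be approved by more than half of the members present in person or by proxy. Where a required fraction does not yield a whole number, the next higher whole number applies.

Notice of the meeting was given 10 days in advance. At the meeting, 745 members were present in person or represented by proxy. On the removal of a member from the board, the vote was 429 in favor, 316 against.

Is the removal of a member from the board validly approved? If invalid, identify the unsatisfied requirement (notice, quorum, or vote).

Valid — all requirements satisfied.

Notice: 10 days given; 10 required. Satisfied.
Quorum: 20% of 3,716 = 743.20, rounded up to 744; 745 present. Satisfied.
Vote: requires a majority of those present (745); a majority of 745 is 373, so 373 needed; 429 in favor. Satisfied.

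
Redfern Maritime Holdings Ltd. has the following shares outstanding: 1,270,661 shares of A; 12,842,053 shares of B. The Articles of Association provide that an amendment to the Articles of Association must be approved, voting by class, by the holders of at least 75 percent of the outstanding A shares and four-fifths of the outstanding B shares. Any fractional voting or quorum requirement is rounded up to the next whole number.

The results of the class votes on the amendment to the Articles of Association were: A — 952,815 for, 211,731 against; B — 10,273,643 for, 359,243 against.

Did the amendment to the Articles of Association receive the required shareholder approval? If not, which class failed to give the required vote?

A: 3/4 of 1270661 = 952995.75, rounded up to 952996; 952,996 required, 952,815 in favor — not approved.
B: 4/5 of 12842053 = 10273642.40, rounded up to 10273643; 10,273,643 required, 10,273,643 in favor — approved.

Not approved — the A shares did not give the required vote.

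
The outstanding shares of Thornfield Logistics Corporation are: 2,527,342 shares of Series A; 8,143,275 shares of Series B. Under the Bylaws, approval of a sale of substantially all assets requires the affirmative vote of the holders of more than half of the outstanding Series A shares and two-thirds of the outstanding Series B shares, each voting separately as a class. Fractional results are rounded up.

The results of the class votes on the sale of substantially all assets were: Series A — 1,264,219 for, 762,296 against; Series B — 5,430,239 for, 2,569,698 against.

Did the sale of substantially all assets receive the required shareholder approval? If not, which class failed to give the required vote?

Series A: a majority of 2527342 is 1263672; 1,263,672 required, 1,264,219 in favor — approved.
Series B: 2/3 of 8143275 = 5428850; 5,428,850 required, 5,430,239 in favor — approved.

Approved — every class gave the required vote.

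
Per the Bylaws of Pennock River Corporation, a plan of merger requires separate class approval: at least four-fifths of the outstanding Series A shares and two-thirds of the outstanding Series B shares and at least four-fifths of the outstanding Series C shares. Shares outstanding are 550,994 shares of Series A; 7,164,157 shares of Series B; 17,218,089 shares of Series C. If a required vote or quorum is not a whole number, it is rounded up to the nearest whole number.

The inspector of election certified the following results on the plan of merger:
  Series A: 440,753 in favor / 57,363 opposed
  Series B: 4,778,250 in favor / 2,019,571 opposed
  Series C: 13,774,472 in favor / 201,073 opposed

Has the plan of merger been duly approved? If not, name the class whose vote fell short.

Not approved — the Series A shares did not give the required vote.

Series A: 4/5 of 550994 = 440795.20, rounded up to 440796; 440,796 required, 440,753 in favor — not approved.
Series B: 2/3 of 7164157 = 4776104.67, rounded up to 4776105; 4,776,105 required, 4,778,250 in favor — approved.
Series C: 4/5 of 17218089 = 13774471.20, rounded up to 13774472; 13,774,472 required, 13,774,472 in favor — approved.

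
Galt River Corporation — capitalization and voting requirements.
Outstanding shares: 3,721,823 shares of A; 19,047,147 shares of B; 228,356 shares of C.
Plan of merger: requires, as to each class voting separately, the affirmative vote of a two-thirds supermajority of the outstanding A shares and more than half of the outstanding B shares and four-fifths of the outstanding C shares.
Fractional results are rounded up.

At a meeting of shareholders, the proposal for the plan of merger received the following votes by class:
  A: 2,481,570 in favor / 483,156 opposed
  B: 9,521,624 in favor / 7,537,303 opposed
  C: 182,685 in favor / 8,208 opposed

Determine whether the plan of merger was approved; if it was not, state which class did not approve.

Not approved — the B shares did not give the required vote.

A: 2/3 of 3721823 = 2481215.33, rounded up to 2481216; 2,481,216 required, 2,481,570 in favor — approved.
B: a majority of 19047147 is 9523574; 9,523,574 required, 9,521,624 in favor — not approved.
C: 4/5 of 228356 = 182684.80, rounded up to 182685; 182,685 required, 182,685 in favor — approved.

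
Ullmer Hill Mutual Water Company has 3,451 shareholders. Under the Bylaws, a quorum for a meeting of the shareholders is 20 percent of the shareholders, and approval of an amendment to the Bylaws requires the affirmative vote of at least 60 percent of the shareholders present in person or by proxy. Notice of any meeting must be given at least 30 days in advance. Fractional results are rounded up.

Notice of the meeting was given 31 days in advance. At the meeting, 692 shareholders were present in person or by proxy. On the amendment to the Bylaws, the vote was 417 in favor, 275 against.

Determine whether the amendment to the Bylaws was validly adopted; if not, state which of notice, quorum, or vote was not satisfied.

Notice: 31 days given; 30 required. Satisfied.
Quorum: 20% of 3,451 = 690.20, rounded up to 691; 692 present. Satisfied.
Vote: requires three-fifths of those present (692); 3/5 of 692 = 415.20, rounded up to 416, so 416 needed; 417 in favor. Satisfied.

Valid — all requirements satisfied.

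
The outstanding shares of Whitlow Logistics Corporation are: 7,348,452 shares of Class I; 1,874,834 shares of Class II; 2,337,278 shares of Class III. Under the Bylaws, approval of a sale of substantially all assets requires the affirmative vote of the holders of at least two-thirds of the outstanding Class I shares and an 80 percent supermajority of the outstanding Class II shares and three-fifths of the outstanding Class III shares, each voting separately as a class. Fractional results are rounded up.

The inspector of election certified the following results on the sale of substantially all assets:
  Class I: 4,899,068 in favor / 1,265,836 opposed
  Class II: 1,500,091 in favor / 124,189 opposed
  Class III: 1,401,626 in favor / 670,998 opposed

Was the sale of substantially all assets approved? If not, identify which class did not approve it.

Not approved — the Class III shares did not give the required vote.

Class I: 2/3 of 7348452 = 4898968; 4,898,968 required, 4,899,068 in favor — approved.
Class II: 4/5 of 1874834 = 1499867.20, rounded up to 1499868; 1,499,868 required, 1,500,091 in favor — approved.
Class III: 3/5 of 2337278 = 1402366.80, rounded up to 1402367; 1,402,367 required, 1,401,626 in favor — not approved.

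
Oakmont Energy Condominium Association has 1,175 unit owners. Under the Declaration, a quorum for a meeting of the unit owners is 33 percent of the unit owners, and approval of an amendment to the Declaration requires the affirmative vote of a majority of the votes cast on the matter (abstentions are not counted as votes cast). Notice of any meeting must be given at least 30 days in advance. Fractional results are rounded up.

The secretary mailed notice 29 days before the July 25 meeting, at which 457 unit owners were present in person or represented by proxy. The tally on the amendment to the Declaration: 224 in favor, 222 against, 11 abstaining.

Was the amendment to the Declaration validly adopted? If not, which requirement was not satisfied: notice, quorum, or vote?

Invalid — notice requirement not satisfied.

Notice: 29 days given; 30 required. Not satisfied.
Quorum: 33% of 1,175 = 387.75, rounded up to 388; 457 present. Satisfied.
Vote: requires a majority of the votes cast (457 − 11 abstaining = 446); a majority of 446 is 224, so 224 needed; 224 in favor. Satisfied.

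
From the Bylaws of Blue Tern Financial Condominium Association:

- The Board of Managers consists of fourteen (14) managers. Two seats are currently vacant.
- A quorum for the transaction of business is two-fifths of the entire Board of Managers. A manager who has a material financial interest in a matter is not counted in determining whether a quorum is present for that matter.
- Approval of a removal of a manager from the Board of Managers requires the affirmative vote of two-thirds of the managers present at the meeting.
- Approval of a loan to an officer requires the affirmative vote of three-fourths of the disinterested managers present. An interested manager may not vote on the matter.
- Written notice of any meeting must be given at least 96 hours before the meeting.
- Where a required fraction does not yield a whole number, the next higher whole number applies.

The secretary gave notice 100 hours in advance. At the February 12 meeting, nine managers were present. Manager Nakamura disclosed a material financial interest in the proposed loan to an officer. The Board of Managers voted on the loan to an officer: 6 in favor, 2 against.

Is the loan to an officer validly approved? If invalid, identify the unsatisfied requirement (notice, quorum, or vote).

Notice: 100 hours given; 96 required (100 ≥ 96). Satisfied.
Quorum: 9 present, but the 1 interested manager does not count, leaving 8. Quorum is 6. Satisfied.
Vote: the loan to an officer requires three-fourths of the disinterested managers present (9 − 1 = 8). 3/4 of 8 = 6, so 6 affirmative votes are needed; 6 voted in favor. Satisfied.

Valid — all requirements satisfied.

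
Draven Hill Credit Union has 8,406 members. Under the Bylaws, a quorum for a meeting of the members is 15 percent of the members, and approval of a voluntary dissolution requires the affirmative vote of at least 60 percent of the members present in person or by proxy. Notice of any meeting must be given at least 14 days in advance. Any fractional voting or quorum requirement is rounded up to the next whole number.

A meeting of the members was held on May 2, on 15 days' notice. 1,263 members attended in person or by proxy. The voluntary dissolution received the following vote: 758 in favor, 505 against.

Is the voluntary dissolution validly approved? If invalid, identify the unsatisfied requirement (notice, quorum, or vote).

Notice: 15 days given; 14 required. Satisfied.
Quorum: 15% of 8,406 = 1,260.90, rounded up to 1,261; 1,263 present. Satisfied.
Vote: requires three-fifths of those present (1,263); 3/5 of 1263 = 757.80, rounded up to 758, so 758 needed; 758 in favor. Satisfied.

Valid — all requirements satisfied.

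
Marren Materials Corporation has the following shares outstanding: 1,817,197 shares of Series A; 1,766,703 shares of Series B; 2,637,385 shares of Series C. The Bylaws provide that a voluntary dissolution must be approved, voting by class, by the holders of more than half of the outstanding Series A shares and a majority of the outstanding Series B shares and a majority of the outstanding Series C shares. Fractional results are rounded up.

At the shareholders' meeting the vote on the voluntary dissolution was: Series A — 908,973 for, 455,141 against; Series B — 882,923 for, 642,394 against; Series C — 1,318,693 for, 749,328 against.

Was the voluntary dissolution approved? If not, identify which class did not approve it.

Series A: a majority of 1817197 is 908599; 908,599 required, 908,973 in favor — approved.
Series B: a majority of 1766703 is 883352; 883,352 required, 882,923 in favor — not approved.
Series C: a majority of 2637385 is 1318693; 1,318,693 required, 1,318,693 in favor — approved.

Not approved — the Series B shares did not give the required vote.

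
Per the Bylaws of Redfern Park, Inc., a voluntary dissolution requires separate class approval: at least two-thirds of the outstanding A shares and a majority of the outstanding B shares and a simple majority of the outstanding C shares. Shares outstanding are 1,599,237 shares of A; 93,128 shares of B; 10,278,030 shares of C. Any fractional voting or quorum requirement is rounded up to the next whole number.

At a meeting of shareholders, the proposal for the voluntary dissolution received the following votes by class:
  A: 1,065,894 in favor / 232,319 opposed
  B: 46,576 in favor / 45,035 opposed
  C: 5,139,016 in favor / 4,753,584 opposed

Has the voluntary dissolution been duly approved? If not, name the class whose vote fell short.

A: 2/3 of 1599237 = 1066158; 1,066,158 required, 1,065,894 in favor — not approved.
B: a majority of 93128 is 46565; 46,565 required, 46,576 in favor — approved.
C: a majority of 10278030 is 5139016; 5,139,016 required, 5,139,016 in favor — approved.

Not approved — the A shares did not give the required vote.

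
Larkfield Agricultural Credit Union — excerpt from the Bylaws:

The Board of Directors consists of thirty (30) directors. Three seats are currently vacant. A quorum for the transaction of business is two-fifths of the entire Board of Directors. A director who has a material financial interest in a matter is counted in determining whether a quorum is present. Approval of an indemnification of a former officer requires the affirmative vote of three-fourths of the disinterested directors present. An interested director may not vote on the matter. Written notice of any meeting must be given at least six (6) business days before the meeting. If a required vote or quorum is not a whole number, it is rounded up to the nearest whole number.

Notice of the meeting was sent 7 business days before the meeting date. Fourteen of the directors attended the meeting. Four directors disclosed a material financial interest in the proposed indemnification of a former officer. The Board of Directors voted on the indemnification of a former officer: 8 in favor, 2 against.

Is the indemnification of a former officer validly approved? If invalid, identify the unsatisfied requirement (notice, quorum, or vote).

Notice: 7 business days given; 6 required (7 ≥ 6). Satisfied.
Quorum: 14 present (interested directors count toward quorum); quorum is 12. Satisfied.
Vote: the indemnification of a former officer requires three-fourths of the disinterested directors present (14 − 4 = 10). 3/4 of 10 = 7.50, rounded up to 8, so 8 affirmative votes are needed; 8 voted in favor. Satisfied.

Valid — all requirements satisfied.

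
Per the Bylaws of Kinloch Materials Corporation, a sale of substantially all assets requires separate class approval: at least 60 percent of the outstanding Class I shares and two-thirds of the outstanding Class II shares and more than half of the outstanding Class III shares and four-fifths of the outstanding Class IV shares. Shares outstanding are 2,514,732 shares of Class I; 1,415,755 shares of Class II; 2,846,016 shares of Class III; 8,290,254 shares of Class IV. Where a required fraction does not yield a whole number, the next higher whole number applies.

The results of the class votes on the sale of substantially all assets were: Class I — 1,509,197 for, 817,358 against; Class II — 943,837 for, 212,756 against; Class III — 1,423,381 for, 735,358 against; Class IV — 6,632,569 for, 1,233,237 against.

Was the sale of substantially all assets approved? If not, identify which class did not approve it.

Class I: 3/5 of 2514732 = 1508839.20, rounded up to 1508840; 1,508,840 required, 1,509,197 in favor — approved.
Class II: 2/3 of 1415755 = 943836.67, rounded up to 943837; 943,837 required, 943,837 in favor — approved.
Class III: a majority of 2846016 is 1423009; 1,423,009 required, 1,423,381 in favor — approved.
Class IV: 4/5 of 8290254 = 6632203.20, rounded up to 6632204; 6,632,204 required, 6,632,569 in favor — approved.

Approved — every class gave the required vote.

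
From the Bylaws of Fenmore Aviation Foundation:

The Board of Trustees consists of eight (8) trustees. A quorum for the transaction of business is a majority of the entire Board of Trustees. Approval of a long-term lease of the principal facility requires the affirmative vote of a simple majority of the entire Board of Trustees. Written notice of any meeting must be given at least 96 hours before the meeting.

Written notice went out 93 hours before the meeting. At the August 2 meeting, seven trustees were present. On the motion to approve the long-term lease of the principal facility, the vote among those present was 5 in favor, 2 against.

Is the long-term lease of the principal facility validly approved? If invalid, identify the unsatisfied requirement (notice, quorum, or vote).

Notice: 93 hours given; 96 required (93 < 96). Not satisfied.
Quorum: 7 present; quorum is 5. Satisfied.
Vote: the long-term lease of the principal facility requires a majority of the entire Board of Trustees (8). A majority of 8 is 5, so 5 affirmative votes are needed; 5 voted in favor. Satisfied.

Invalid — notice requirement not satisfied.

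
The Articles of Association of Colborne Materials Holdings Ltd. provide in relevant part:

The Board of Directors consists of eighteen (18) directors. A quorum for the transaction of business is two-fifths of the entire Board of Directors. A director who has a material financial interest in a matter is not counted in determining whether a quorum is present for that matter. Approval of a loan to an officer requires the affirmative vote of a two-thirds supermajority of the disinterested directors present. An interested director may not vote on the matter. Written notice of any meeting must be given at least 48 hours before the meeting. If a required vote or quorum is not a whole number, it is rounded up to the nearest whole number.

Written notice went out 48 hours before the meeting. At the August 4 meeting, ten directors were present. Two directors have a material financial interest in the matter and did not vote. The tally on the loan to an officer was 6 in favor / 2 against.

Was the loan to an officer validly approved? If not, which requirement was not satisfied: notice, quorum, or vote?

Notice: 48 hours given; 48 required (48 ≥ 48). Satisfied.
Quorum: 10 present, but the 2 interested directors do not count, leaving 8. Quorum is 8. Satisfied.
Vote: the loan to an officer requires two-thirds of the disinterested directors present (10 − 2 = 8). 2/3 of 8 = 5.33, rounded up to 6, so 6 affirmative votes are needed; 6 voted in favor. Satisfied.

Valid — all requirements satisfied.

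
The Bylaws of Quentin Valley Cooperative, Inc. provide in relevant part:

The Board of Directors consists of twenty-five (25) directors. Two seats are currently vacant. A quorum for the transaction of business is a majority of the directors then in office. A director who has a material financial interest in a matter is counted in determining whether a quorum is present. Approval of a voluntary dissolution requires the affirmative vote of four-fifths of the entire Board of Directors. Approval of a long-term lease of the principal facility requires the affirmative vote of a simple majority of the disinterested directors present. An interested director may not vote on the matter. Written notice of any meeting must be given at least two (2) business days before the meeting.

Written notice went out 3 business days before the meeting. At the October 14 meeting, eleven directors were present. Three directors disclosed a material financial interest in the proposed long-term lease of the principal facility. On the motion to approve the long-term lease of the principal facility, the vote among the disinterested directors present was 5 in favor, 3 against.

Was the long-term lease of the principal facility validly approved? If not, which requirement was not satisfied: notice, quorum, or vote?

Invalid — quorum requirement not satisfied.

Notice: 3 business days given; 2 required (3 ≥ 2). Satisfied.
Quorum: 11 present (interested directors count toward quorum); quorum is 12. Not satisfied.
Vote: the long-term lease of the principal facility requires a majority of the disinterested directors present (11 − 3 = 8). A majority of 8 is 5, so 5 affirmative votes are needed; 5 voted in favor. Satisfied. (Moot — without a quorum no business can be validly transacted.)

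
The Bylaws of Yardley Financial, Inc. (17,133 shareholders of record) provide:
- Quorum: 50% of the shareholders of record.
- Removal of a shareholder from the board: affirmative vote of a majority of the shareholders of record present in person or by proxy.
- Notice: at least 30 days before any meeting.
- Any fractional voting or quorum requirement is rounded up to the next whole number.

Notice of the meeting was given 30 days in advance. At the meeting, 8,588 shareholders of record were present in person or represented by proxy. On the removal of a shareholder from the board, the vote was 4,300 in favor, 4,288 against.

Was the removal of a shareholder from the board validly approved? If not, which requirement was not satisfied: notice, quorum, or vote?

Notice: 30 days given; 30 required. Satisfied.
Quorum: 50% of 17,133 = 8,566.50, rounded up to 8,567; 8,588 present. Satisfied.
Vote: requires a majority of those present (8,588); a majority of 8588 is 4295, so 4,295 needed; 4,300 in favor. Satisfied.

Valid — all requirements satisfied.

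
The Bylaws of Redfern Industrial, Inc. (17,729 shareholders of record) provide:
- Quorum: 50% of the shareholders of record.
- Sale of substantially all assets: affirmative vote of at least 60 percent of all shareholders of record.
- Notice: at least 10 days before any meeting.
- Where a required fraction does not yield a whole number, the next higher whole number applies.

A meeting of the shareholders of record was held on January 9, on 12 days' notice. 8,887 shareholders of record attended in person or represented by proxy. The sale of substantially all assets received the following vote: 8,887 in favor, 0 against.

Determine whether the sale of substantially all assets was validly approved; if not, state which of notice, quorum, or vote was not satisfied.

Invalid — vote requirement not satisfied.

Notice: 12 days given; 10 required. Satisfied.
Quorum: 50% of 17,729 = 8,864.50, rounded up to 8,865; 8,887 present. Satisfied.
Vote: requires three-fifths of all shareholders of record (17,729); 3/5 of 17729 = 10637.40, rounded up to 10638, so 10,638 needed; 8,887 in favor. Not satisfied.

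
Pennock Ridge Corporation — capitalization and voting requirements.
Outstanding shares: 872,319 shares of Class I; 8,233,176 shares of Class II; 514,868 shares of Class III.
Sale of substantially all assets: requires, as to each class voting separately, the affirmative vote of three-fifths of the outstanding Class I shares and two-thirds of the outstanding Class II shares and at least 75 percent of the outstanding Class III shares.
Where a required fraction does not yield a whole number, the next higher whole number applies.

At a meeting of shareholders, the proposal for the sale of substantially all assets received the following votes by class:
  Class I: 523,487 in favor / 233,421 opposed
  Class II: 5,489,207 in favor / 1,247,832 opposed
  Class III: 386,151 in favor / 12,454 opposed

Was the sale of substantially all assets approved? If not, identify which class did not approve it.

Class I: 3/5 of 872319 = 523391.40, rounded up to 523392; 523,392 required, 523,487 in favor — approved.
Class II: 2/3 of 8233176 = 5488784; 5,488,784 required, 5,489,207 in favor — approved.
Class III: 3/4 of 514868 = 386151; 386,151 required, 386,151 in favor — approved.

Approved — every class gave the required vote.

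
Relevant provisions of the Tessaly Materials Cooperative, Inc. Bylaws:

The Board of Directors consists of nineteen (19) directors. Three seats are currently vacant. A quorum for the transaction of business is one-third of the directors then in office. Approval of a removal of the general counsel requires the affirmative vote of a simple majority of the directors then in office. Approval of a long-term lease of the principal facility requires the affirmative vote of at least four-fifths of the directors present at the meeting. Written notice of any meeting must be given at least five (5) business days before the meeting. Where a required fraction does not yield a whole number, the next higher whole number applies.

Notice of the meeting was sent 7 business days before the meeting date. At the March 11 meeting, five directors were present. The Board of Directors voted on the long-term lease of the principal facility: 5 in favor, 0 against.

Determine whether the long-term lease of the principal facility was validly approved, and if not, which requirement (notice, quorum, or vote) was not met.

Notice: 7 business days given; 5 required (7 ≥ 5). Satisfied.
Quorum: 5 present; quorum is 6. Not satisfied.
Vote: the long-term lease of the principal facility requires four-fifths of the directors present (5). 4/5 of 5 = 4, so 4 affirmative votes are needed; 5 voted in favor. Satisfied. (Moot — without a quorum no business can be validly transacted.)

Invalid — quorum requirement not satisfied.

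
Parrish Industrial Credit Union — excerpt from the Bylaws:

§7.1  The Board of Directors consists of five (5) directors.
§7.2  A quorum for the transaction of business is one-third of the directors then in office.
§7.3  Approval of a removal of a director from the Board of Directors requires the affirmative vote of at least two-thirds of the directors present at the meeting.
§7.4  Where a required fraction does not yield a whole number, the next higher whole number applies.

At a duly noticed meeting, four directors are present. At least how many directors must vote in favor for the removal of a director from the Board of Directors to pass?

The removal of a director from the Board of Directors requires two-thirds of the directors present (4).
2/3 of 4 = 2.67, rounded up to 3.

3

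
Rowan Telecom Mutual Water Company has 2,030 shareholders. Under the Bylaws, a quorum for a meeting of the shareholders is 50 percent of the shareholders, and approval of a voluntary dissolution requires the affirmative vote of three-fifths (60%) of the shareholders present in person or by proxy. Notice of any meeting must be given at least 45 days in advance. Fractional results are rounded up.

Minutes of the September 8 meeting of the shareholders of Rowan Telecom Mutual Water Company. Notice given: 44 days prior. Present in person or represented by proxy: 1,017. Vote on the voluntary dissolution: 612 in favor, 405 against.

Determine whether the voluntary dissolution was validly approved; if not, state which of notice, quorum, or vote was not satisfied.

Invalid — notice requirement not satisfied.

Notice: 44 days given; 45 required. Not satisfied.
Quorum: 50% of 2,030 = 1,015; 1,017 present. Satisfied.
Vote: requires three-fifths of those present (1,017); 3/5 of 1017 = 610.20, rounded up to 611, so 611 needed; 612 in favor. Satisfied.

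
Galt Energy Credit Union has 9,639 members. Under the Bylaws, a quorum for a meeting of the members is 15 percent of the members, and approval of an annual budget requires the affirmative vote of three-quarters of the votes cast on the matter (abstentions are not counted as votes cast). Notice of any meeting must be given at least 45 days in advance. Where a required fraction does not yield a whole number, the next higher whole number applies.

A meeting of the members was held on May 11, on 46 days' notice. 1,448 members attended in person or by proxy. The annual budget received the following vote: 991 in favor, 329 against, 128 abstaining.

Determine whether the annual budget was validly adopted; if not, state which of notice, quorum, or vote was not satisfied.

Valid — all requirements satisfied.

Notice: 46 days given; 45 required. Satisfied.
Quorum: 15% of 9,639 = 1,445.85, rounded up to 1,446; 1,448 present. Satisfied.
Vote: requires three-fourths of the votes cast (1,448 − 128 abstaining = 1,320); 3/4 of 1320 = 990, so 990 needed; 991 in favor. Satisfied.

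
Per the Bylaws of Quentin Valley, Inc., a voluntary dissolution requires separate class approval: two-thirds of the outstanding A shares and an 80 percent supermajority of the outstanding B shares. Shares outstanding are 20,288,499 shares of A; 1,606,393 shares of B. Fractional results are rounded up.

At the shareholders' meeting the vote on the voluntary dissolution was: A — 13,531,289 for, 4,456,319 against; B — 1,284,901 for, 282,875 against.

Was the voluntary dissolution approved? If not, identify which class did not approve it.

A: 2/3 of 20288499 = 13525666; 13,525,666 required, 13,531,289 in favor — approved.
B: 4/5 of 1606393 = 1285114.40, rounded up to 1285115; 1,285,115 required, 1,284,901 in favor — not approved.

Not approved — the B shares did not give the required vote.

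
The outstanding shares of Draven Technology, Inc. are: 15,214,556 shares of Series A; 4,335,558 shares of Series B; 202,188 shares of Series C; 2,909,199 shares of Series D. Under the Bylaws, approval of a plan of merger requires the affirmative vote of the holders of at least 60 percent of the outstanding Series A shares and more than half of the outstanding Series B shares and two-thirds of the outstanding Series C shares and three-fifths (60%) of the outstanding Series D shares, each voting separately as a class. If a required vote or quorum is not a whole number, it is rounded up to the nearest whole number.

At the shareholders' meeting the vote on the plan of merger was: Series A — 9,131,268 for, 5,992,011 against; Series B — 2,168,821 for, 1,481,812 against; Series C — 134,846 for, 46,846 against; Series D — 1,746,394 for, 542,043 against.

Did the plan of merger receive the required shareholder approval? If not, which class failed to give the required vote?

Approved — every class gave the required vote.

Series A: 3/5 of 15214556 = 9128733.60, rounded up to 9128734; 9,128,734 required, 9,131,268 in favor — approved.
Series B: a majority of 4335558 is 2167780; 2,167,780 required, 2,168,821 in favor — approved.
Series C: 2/3 of 202188 = 134792; 134,792 required, 134,846 in favor — approved.
Series D: 3/5 of 2909199 = 1745519.40, rounded up to 1745520; 1,745,520 required, 1,746,394 in favor — approved.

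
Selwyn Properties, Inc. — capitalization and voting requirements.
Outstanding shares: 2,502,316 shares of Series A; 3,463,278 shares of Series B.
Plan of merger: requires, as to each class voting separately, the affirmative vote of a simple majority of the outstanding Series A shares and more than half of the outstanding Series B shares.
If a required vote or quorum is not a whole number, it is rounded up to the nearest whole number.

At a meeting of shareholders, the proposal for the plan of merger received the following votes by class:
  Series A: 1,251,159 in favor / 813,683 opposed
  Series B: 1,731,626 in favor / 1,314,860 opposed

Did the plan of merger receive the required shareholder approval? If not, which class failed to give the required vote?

Series A: a majority of 2502316 is 1251159; 1,251,159 required, 1,251,159 in favor — approved.
Series B: a majority of 3463278 is 1731640; 1,731,640 required, 1,731,626 in favor — not approved.

Not approved — the Series B shares did not give the required vote.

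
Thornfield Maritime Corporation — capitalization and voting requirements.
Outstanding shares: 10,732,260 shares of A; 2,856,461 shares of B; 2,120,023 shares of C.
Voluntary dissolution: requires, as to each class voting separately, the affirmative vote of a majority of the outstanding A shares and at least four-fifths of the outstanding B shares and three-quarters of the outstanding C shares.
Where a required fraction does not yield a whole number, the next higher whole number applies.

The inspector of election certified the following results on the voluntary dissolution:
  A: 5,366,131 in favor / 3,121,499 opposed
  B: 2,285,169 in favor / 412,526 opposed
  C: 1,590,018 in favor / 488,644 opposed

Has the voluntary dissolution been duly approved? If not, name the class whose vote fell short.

A: a majority of 10732260 is 5366131; 5,366,131 required, 5,366,131 in favor — approved.
B: 4/5 of 2856461 = 2285168.80, rounded up to 2285169; 2,285,169 required, 2,285,169 in favor — approved.
C: 3/4 of 2120023 = 1590017.25, rounded up to 1590018; 1,590,018 required, 1,590,018 in favor — approved.

Approved — every class gave the required vote.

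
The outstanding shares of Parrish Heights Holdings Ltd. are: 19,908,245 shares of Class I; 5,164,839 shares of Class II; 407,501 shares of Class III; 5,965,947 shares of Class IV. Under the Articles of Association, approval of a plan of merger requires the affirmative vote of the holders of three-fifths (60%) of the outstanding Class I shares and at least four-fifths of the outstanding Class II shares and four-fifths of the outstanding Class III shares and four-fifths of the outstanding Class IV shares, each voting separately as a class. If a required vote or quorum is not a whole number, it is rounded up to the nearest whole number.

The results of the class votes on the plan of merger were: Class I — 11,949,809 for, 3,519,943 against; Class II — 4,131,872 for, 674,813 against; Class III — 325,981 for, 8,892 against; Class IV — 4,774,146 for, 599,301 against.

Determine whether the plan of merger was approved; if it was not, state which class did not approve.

Not approved — the Class III shares did not give the required vote.

Class I: 3/5 of 19908245 = 11944947; 11,944,947 required, 11,949,809 in favor — approved.
Class II: 4/5 of 5164839 = 4131871.20, rounded up to 4131872; 4,131,872 required, 4,131,872 in favor — approved.
Class III: 4/5 of 407501 = 326000.80, rounded up to 326001; 326,001 required, 325,981 in favor — not approved.
Class IV: 4/5 of 5965947 = 4772757.60, rounded up to 4772758; 4,772,758 required, 4,774,146 in favor — approved.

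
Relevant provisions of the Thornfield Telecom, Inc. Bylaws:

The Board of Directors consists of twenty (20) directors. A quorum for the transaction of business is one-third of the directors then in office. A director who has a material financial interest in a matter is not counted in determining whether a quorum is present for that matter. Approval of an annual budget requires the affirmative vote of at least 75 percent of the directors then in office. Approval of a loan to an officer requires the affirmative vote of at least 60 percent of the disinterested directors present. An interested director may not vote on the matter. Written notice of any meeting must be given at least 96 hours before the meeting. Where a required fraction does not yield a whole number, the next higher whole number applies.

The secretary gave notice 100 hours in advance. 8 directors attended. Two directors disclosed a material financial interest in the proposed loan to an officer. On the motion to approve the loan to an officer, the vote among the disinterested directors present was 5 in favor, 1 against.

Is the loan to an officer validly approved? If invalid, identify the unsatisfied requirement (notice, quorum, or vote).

Invalid — quorum requirement not satisfied.

Notice: 100 hours given; 96 required (100 ≥ 96). Satisfied.
Quorum: 8 present, but the 2 interested directors do not count, leaving 6. Quorum is 7. Not satisfied.
Vote: the loan to an officer requires three-fifths of the disinterested directors present (8 − 2 = 6). 3/5 of 6 = 3.60, rounded up to 4, so 4 affirmative votes are needed; 5 voted in favor. Satisfied. (Moot — without a quorum no business can be validly transacted.)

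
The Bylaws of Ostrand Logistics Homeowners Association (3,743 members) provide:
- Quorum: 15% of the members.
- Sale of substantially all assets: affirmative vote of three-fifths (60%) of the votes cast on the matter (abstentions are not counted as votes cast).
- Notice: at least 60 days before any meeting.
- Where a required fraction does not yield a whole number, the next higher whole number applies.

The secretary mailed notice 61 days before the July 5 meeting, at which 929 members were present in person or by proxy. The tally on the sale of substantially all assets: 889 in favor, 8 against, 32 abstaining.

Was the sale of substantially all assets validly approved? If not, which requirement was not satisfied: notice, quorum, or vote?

Valid — all requirements satisfied.

Notice: 61 days given; 60 required. Satisfied.
Quorum: 15% of 3,743 = 561.45, rounded up to 562; 929 present. Satisfied.
Vote: requires three-fifths of the votes cast (929 − 32 abstaining = 897); 3/5 of 897 = 538.20, rounded up to 539, so 539 needed; 889 in favor. Satisfied.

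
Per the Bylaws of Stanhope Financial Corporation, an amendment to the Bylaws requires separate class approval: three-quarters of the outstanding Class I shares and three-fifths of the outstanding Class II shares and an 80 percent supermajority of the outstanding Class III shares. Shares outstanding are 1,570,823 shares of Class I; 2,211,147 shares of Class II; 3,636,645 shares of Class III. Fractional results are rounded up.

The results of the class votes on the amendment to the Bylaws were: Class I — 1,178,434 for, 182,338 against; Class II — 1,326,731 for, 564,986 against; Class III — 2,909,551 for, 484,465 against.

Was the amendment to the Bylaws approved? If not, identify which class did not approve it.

Class I: 3/4 of 1570823 = 1178117.25, rounded up to 1178118; 1,178,118 required, 1,178,434 in favor — approved.
Class II: 3/5 of 2211147 = 1326688.20, rounded up to 1326689; 1,326,689 required, 1,326,731 in favor — approved.
Class III: 4/5 of 3636645 = 2909316; 2,909,316 required, 2,909,551 in favor — approved.

Approved — every class gave the required vote.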